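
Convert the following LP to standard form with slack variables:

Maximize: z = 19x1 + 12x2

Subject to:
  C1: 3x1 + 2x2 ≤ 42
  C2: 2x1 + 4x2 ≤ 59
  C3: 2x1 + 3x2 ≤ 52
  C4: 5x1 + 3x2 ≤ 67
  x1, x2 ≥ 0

max z = 19x1 + 12x2

s.t.
  3x1 + 2x2 + s1 = 42
  2x1 + 4x2 + s2 = 59
  2x1 + 3x2 + s3 = 52
  5x1 + 3x2 + s4 = 67
  x1, x2, s1, s2, s3, s4 ≥ 0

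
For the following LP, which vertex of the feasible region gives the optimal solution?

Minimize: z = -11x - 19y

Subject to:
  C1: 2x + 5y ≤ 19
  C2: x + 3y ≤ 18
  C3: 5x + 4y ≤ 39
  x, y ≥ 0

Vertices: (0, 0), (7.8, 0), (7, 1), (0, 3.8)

Evaluate the objective at each vertex of the feasible region:
  z(0, 0) = 0
  z(7.8, 0) = -85.8
  z(7, 1) = -96  ←
  z(0, 3.8) = -72.2
The minimum is at x = 7, y = 1.

(7, 1)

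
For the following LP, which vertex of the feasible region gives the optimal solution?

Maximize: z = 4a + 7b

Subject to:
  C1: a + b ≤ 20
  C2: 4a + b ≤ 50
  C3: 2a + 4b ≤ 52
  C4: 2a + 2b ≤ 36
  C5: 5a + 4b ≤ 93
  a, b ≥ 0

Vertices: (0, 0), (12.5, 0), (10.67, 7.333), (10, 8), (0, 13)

Evaluate the objective at each vertex of the feasible region:
  z(0, 0) = 0
  z(12.5, 0) = 50
  z(10.67, 7.333) = 94
  z(10, 8) = 96  ←
  z(0, 13) = 91
The maximum is at a = 10, b = 8.

(10, 8)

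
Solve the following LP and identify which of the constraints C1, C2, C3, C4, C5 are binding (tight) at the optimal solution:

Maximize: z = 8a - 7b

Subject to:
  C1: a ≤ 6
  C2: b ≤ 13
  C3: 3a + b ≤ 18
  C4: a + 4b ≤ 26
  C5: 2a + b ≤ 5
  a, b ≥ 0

At a = 2.5, b = 0, compute slack b - a·x for each constraint:
  C1: 6 − 2.5 = 3.5  (slack)
  C2: 13 − 0 = 13  (slack)
  C3: 18 − 7.5 = 10.5  (slack)
  C4: 26 − 2.5 = 23.5  (slack)
  C5: 5 − 5 = 0  (binding)

Optimal: a = 2.5, b = 0
Binding: C5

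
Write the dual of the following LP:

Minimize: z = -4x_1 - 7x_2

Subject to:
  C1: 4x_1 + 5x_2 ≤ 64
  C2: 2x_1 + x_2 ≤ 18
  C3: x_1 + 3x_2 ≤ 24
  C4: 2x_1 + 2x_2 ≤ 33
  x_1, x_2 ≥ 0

Primal min cᵀx s.t. Ax ≤ b, x ≥ 0  →  Dual max −bᵀy s.t. Aᵀy ≥ −c, y ≥ 0.

Maximize: z = -64y1 - 18y2 - 24y3 - 33y4

Subject to:
  4y1 + 2y2 + y3 + 2y4 ≥ 4
  5y1 + y2 + 3y3 + 2y4 ≥ 7
  y1, y2, y3, y4 ≥ 0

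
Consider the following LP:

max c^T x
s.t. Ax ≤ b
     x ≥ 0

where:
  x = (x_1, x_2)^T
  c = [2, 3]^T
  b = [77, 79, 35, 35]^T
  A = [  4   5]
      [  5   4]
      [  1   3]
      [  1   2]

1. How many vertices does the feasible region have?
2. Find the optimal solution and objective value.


1. 5
2. x_1 = 8, x_2 = 9, z = 43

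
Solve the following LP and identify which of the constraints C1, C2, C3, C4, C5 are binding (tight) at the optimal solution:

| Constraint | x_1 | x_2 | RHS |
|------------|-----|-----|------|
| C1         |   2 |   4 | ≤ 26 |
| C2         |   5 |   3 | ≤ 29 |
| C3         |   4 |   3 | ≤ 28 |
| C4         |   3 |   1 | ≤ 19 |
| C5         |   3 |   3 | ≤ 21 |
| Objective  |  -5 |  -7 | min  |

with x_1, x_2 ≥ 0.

At x_1 = 1, x_2 = 6, compute slack b - a·x for each constraint:
  C1: 26 − 26 = 0  (binding)
  C2: 29 − 23 = 6  (slack)
  C3: 28 − 22 = 6  (slack)
  C4: 19 − 9 = 10  (slack)
  C5: 21 − 21 = 0  (binding)

Optimal: x_1 = 1, x_2 = 6
Binding: C1, C5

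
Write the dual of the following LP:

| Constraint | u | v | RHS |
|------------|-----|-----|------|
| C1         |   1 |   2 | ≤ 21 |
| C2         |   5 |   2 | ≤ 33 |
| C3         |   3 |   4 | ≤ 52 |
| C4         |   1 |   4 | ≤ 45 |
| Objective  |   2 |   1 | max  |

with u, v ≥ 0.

Primal max cᵀx s.t. Ax ≤ b, x ≥ 0  →  Dual min bᵀy s.t. Aᵀy ≥ c, y ≥ 0.

Minimize: z = 21y1 + 33y2 + 52y3 + 45y4

Subject to:
  y1 + 5y2 + 3y3 + y4 ≥ 2
  2y1 + 2y2 + 4y3 + 4y4 ≥ 1
  y1, y2, y3, y4 ≥ 0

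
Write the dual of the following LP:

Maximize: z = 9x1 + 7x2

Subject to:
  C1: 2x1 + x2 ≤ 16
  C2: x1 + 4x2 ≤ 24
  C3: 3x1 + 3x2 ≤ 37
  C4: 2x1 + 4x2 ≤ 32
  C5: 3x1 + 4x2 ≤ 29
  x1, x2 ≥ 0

Primal max cᵀx s.t. Ax ≤ b, x ≥ 0  →  Dual min bᵀy s.t. Aᵀy ≥ c, y ≥ 0.

Minimize: z = 16y1 + 24y2 + 37y3 + 32y4 + 29y5

Subject to:
  2y1 + y2 + 3y3 + 2y4 + 3y5 ≥ 9
  y1 + 4y2 + 3y3 + 4y4 + 4y5 ≥ 7
  y1, y2, y3, y4, y5 ≥ 0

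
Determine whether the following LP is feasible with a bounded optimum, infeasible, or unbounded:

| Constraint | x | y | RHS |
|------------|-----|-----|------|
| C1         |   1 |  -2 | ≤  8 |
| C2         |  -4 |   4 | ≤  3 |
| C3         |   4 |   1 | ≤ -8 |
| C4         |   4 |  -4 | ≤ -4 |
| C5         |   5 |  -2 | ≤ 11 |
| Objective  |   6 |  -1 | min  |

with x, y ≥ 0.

Infeasible (no feasible solution exists)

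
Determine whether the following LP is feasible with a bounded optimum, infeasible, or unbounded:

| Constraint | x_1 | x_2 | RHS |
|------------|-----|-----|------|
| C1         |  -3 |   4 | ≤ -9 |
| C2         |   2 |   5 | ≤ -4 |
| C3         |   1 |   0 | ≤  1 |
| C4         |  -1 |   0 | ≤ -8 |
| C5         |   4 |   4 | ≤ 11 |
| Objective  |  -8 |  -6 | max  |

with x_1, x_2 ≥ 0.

Infeasible (no feasible solution exists)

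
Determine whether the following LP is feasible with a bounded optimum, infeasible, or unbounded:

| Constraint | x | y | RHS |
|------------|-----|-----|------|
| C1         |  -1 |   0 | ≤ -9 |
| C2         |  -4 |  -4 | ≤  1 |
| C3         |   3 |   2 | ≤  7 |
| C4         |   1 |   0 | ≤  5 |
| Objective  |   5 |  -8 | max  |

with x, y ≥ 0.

Infeasible (no feasible solution exists)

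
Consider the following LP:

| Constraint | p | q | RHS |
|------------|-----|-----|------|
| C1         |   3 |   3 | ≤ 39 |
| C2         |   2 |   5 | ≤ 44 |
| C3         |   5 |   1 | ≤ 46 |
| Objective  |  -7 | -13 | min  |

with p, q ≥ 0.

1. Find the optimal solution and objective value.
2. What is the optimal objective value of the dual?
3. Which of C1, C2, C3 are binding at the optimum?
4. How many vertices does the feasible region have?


1. p = 7, q = 6, z = -127
2. -127
3. C1, C2
4. 5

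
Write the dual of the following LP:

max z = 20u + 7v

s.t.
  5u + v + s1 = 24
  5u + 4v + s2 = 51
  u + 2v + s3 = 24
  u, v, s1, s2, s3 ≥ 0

Primal max cᵀx s.t. Ax ≤ b, x ≥ 0  →  Dual min bᵀy s.t. Aᵀy ≥ c, y ≥ 0.

Minimize: z = 24y1 + 51y2 + 24y3

Subject to:
  5y1 + 5y2 + y3 ≥ 20
  y1 + 4y2 + 2y3 ≥ 7
  y1, y2, y3 ≥ 0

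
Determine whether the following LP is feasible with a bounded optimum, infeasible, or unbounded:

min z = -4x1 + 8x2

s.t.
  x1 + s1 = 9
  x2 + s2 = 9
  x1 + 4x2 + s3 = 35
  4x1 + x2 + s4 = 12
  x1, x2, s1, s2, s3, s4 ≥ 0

Feasible with a bounded optimal solution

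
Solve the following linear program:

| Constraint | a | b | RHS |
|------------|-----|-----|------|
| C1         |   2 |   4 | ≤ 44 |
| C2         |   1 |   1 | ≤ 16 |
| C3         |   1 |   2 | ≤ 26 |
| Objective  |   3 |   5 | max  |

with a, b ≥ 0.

Evaluate the objective at each vertex of the feasible region:
  z(0, 0) = 0
  z(16, 0) = 48
  z(10, 6) = 60  ←
  z(0, 11) = 55
The maximum is at a = 10, b = 6.

a = 10, b = 6, z = 60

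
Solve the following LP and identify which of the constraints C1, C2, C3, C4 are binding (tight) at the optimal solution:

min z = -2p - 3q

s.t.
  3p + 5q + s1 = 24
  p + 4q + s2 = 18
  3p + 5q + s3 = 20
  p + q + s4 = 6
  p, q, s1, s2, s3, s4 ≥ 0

At p = 5, q = 1, compute slack b - a·x for each constraint:
  C1: 24 − 20 = 4  (slack)
  C2: 18 − 9 = 9  (slack)
  C3: 20 − 20 = 0  (binding)
  C4: 6 − 6 = 0  (binding)

Optimal: p = 5, q = 1
Binding: C3, C4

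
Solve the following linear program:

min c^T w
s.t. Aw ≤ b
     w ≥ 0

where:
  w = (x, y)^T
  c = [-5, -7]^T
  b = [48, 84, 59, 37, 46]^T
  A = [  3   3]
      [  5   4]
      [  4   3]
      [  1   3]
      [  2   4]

Evaluate the objective at each vertex of the feasible region:
  z(0, 0) = 0
  z(14.75, 0) = -73.75
  z(11, 5) = -90
  z(9, 7) = -94  ←
  z(0, 11.5) = -80.5
The minimum is at x = 9, y = 7.

x = 9, y = 7, z = -94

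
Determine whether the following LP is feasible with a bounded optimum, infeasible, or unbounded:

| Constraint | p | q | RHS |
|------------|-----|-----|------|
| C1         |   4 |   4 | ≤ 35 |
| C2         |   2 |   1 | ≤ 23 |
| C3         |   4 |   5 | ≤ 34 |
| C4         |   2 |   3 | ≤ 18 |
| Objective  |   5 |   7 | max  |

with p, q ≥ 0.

Feasible with a bounded optimal solution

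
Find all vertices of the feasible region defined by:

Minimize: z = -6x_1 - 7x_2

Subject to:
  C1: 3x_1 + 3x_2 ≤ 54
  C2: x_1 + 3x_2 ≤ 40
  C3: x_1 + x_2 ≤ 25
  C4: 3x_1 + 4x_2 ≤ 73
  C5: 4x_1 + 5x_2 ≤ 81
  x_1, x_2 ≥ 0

(0, 0), (18, 0), (9, 9), (6.143, 11.29), (0, 13.33)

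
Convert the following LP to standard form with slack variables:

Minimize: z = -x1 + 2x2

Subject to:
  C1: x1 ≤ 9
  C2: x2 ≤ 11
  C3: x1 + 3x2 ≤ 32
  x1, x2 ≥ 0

min z = -x1 + 2x2

s.t.
  x1 + s1 = 9
  x2 + s2 = 11
  x1 + 3x2 + s3 = 32
  x1, x2, s1, s2, s3 ≥ 0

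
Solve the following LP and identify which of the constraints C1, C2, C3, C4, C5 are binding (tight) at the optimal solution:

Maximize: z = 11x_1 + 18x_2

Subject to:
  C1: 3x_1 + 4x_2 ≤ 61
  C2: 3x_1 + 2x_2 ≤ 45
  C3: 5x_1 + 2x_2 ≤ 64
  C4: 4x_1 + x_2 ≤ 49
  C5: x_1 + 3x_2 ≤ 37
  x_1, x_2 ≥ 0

At x_1 = 7, x_2 = 10, compute slack b - a·x for each constraint:
  C1: 61 − 61 = 0  (binding)
  C2: 45 − 41 = 4  (slack)
  C3: 64 − 55 = 9  (slack)
  C4: 49 − 38 = 11  (slack)
  C5: 37 − 37 = 0  (binding)

Optimal: x_1 = 7, x_2 = 10
Binding: C1, C5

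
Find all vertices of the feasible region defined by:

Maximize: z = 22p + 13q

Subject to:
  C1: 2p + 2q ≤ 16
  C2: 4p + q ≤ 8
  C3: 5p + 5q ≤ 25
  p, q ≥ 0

(0, 0), (2, 0), (1, 4), (0, 5)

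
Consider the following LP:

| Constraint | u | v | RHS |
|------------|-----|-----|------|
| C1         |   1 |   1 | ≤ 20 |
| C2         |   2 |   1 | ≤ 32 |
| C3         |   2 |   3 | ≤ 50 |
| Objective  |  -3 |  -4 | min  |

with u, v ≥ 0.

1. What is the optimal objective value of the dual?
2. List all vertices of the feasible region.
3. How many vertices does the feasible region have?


1. -70
2. (0, 0), (16, 0), (12, 8), (10, 10), (0, 16.67)
3. 5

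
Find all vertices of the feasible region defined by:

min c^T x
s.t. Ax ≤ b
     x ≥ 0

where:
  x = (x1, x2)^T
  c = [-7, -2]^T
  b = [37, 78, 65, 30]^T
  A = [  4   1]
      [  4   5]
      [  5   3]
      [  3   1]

(0, 0), (9.25, 0), (7, 9), (6.545, 10.36), (0, 15.6)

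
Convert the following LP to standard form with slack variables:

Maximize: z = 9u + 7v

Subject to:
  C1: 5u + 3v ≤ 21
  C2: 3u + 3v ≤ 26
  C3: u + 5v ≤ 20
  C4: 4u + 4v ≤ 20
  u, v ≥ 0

max z = 9u + 7v

s.t.
  5u + 3v + s1 = 21
  3u + 3v + s2 = 26
  u + 5v + s3 = 20
  4u + 4v + s4 = 20
  u, v, s1, s2, s3, s4 ≥ 0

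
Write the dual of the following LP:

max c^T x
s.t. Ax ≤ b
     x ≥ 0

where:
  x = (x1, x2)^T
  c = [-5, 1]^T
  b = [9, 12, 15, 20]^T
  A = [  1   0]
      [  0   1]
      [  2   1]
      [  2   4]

Primal max cᵀx s.t. Ax ≤ b, x ≥ 0  →  Dual min bᵀy s.t. Aᵀy ≥ c, y ≥ 0.

Minimize: z = 9y1 + 12y2 + 15y3 + 20y4

Subject to:
  y1 + 2y3 + 2y4 ≥ -5
  y2 + y3 + 4y4 ≥ 1
  y1, y2, y3, y4 ≥ 0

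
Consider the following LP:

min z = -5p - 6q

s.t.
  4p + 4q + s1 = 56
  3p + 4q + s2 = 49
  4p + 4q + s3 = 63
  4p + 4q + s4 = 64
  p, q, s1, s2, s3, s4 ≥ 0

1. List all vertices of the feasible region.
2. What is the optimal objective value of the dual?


1. (0, 0), (14, 0), (7, 7), (0, 12.25)
2. -77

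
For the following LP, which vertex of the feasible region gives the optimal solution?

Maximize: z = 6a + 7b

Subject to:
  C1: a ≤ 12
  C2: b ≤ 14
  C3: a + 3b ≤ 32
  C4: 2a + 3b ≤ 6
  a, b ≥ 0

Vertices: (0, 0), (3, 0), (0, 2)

Evaluate the objective at each vertex of the feasible region:
  z(0, 0) = 0
  z(3, 0) = 18  ←
  z(0, 2) = 14
The maximum is at a = 3, b = 0.

(3, 0)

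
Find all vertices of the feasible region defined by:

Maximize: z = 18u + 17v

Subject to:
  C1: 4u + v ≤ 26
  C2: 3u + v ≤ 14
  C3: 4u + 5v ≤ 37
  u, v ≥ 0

(0, 0), (4.667, 0), (3, 5), (0, 7.4)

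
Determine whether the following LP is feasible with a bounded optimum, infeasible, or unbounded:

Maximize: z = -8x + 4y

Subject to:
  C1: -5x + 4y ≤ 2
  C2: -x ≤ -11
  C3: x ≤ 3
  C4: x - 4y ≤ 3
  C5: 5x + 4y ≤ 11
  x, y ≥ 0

Infeasible (no feasible solution exists)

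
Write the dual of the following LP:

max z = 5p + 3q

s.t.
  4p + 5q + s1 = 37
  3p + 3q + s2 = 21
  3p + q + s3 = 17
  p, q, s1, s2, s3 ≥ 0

Primal max cᵀx s.t. Ax ≤ b, x ≥ 0  →  Dual min bᵀy s.t. Aᵀy ≥ c, y ≥ 0.

Minimize: z = 37y1 + 21y2 + 17y3

Subject to:
  4y1 + 3y2 + 3y3 ≥ 5
  5y1 + 3y2 + y3 ≥ 3
  y1, y2, y3 ≥ 0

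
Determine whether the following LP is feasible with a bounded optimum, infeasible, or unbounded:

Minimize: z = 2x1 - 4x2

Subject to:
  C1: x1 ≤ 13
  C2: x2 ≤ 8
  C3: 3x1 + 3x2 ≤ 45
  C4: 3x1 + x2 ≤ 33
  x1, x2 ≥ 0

Feasible with a bounded optimal solution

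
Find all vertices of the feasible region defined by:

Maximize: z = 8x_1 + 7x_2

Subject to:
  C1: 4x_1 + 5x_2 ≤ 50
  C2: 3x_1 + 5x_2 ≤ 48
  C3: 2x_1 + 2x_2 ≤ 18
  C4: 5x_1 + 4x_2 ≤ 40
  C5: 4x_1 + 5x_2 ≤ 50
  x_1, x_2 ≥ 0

(0, 0), (8, 0), (4, 5), (0, 9)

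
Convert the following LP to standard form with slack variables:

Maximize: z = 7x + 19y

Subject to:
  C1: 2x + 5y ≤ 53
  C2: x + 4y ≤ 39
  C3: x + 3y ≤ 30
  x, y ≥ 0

max z = 7x + 19y

s.t.
  2x + 5y + s1 = 53
  x + 4y + s2 = 39
  x + 3y + s3 = 30
  x, y, s1, s2, s3 ≥ 0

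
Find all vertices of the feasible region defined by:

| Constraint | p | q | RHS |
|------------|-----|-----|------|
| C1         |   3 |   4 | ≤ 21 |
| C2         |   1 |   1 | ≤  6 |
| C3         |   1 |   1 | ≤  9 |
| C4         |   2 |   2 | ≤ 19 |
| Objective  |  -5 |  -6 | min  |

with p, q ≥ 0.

(0, 0), (6, 0), (3, 3), (0, 5.25)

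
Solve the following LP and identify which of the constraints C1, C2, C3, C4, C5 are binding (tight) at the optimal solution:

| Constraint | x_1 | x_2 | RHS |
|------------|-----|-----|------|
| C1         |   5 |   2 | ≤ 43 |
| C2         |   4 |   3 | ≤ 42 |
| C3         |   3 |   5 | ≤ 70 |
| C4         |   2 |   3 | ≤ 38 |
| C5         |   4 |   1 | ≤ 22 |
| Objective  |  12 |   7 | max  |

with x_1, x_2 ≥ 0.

At x_1 = 3, x_2 = 10, compute slack b - a·x for each constraint:
  C1: 43 − 35 = 8  (slack)
  C2: 42 − 42 = 0  (binding)
  C3: 70 − 59 = 11  (slack)
  C4: 38 − 36 = 2  (slack)
  C5: 22 − 22 = 0  (binding)

Optimal: x_1 = 3, x_2 = 10
Binding: C2, C5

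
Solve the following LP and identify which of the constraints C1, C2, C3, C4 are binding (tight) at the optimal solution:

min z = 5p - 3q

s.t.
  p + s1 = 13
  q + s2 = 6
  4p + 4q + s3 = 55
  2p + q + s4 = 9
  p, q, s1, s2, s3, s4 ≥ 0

At p = 0, q = 6, compute slack b - a·x for each constraint:
  C1: 13 − 0 = 13  (slack)
  C2: 6 − 6 = 0  (binding)
  C3: 55 − 24 = 31  (slack)
  C4: 9 − 6 = 3  (slack)

Optimal: p = 0, q = 6
Binding: C2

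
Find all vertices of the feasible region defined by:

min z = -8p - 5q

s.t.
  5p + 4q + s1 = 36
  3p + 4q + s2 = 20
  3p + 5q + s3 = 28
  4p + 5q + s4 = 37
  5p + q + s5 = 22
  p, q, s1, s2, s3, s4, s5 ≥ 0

(0, 0), (4.4, 0), (4, 2), (0, 5)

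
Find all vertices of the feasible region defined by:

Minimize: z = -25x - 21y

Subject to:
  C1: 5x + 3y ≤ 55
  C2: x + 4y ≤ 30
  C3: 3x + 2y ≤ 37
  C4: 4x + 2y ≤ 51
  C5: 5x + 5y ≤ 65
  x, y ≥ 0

(0, 0), (11, 0), (8, 5), (7.333, 5.667), (0, 7.5)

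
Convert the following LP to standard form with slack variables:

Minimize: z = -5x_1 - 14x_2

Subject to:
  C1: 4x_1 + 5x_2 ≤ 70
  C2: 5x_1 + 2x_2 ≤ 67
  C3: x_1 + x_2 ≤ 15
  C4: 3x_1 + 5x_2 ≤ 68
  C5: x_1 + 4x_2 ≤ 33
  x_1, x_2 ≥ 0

min z = -5x_1 - 14x_2

s.t.
  4x_1 + 5x_2 + s1 = 70
  5x_1 + 2x_2 + s2 = 67
  x_1 + x_2 + s3 = 15
  3x_1 + 5x_2 + s4 = 68
  x_1 + 4x_2 + s5 = 33
  x_1, x_2, s1, s2, s3, s4, s5 ≥ 0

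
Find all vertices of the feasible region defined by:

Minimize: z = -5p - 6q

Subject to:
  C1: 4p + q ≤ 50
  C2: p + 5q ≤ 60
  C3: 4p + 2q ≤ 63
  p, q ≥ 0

(0, 0), (12.5, 0), (10, 10), (0, 12)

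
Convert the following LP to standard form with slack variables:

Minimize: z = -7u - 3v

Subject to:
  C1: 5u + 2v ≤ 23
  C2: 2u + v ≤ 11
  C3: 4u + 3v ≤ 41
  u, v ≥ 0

min z = -7u - 3v

s.t.
  5u + 2v + s1 = 23
  2u + v + s2 = 11
  4u + 3v + s3 = 41
  u, v, s1, s2, s3 ≥ 0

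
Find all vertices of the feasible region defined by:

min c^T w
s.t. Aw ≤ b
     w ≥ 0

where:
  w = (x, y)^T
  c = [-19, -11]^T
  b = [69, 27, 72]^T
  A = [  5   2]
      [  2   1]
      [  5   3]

(0, 0), (13.5, 0), (9, 9), (0, 24)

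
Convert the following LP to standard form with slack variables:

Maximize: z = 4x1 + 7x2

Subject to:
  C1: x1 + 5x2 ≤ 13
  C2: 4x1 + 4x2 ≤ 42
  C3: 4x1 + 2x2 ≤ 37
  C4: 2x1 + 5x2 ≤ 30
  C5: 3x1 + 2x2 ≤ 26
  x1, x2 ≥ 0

max z = 4x1 + 7x2

s.t.
  x1 + 5x2 + s1 = 13
  4x1 + 4x2 + s2 = 42
  4x1 + 2x2 + s3 = 37
  2x1 + 5x2 + s4 = 30
  3x1 + 2x2 + s5 = 26
  x1, x2, s1, s2, s3, s4, s5 ≥ 0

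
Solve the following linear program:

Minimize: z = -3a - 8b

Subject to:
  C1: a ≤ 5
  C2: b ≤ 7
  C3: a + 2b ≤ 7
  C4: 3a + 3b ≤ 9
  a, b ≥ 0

Evaluate the objective at each vertex of the feasible region:
  z(0, 0) = 0
  z(3, 0) = -9
  z(0, 3) = -24  ←
The minimum is at a = 0, b = 3.

a = 0, b = 3, z = -24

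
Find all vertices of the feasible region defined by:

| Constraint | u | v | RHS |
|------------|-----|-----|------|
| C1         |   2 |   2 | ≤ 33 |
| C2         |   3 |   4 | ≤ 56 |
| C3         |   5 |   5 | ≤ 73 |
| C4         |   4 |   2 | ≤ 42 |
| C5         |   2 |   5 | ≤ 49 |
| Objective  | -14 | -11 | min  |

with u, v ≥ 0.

(0, 0), (10.5, 0), (7, 7), (0, 9.8)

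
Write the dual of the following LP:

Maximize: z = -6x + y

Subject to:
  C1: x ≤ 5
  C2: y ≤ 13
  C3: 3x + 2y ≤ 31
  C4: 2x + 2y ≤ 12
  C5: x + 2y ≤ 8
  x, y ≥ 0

Primal max cᵀx s.t. Ax ≤ b, x ≥ 0  →  Dual min bᵀy s.t. Aᵀy ≥ c, y ≥ 0.

Minimize: z = 5y1 + 13y2 + 31y3 + 12y4 + 8y5

Subject to:
  y1 + 3y3 + 2y4 + y5 ≥ -6
  y2 + 2y3 + 2y4 + 2y5 ≥ 1
  y1, y2, y3, y4, y5 ≥ 0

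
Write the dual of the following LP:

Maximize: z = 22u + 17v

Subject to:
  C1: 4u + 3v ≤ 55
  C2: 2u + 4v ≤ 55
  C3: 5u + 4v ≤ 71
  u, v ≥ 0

Primal max cᵀx s.t. Ax ≤ b, x ≥ 0  →  Dual min bᵀy s.t. Aᵀy ≥ c, y ≥ 0.

Minimize: z = 55y1 + 55y2 + 71y3

Subject to:
  4y1 + 2y2 + 5y3 ≥ 22
  3y1 + 4y2 + 4y3 ≥ 17
  y1, y2, y3 ≥ 0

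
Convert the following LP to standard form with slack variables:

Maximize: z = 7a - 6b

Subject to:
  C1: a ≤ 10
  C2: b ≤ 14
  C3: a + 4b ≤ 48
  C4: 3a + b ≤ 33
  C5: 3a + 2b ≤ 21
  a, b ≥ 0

max z = 7a - 6b

s.t.
  a + s1 = 10
  b + s2 = 14
  a + 4b + s3 = 48
  3a + b + s4 = 33
  3a + 2b + s5 = 21
  a, b, s1, s2, s3, s4, s5 ≥ 0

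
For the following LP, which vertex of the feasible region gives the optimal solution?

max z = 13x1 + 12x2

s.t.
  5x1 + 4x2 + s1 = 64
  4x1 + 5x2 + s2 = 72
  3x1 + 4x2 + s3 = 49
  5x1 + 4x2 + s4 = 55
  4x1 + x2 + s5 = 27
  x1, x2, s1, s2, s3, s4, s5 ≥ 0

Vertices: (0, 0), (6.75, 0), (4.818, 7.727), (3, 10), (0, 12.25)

Evaluate the objective at each vertex of the feasible region:
  z(0, 0) = 0
  z(6.75, 0) = 87.75
  z(4.818, 7.727) = 155.4
  z(3, 10) = 159  ←
  z(0, 12.25) = 147
The maximum is at x1 = 3, x2 = 10.

(3, 10)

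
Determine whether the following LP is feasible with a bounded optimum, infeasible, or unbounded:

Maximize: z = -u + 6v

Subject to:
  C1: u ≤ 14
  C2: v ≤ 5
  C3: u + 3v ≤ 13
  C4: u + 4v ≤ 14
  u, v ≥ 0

Feasible with a bounded optimal solution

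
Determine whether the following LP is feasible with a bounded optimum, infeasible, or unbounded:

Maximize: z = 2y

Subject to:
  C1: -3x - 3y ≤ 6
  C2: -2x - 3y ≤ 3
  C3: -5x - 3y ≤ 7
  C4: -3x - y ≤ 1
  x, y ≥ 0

Unbounded (objective can increase without bound)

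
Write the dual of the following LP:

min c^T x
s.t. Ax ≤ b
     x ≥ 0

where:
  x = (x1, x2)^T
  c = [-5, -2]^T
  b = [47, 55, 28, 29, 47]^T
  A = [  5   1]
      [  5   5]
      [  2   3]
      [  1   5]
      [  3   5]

Primal min cᵀx s.t. Ax ≤ b, x ≥ 0  →  Dual max −bᵀy s.t. Aᵀy ≥ −c, y ≥ 0.

Maximize: z = -47y1 - 55y2 - 28y3 - 29y4 - 47y5

Subject to:
  5y1 + 5y2 + 2y3 + y4 + 3y5 ≥ 5
  y1 + 5y2 + 3y3 + 5y4 + 5y5 ≥ 2
  y1, y2, y3, y4, y5 ≥ 0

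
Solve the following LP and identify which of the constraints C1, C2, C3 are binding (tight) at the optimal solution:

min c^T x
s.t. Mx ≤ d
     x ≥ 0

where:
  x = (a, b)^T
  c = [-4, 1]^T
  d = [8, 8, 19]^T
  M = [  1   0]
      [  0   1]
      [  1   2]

At a = 8, b = 0, compute slack b - a·x for each constraint:
  C1: 8 − 8 = 0  (binding)
  C2: 8 − 0 = 8  (slack)
  C3: 19 − 8 = 11  (slack)

Optimal: a = 8, b = 0
Binding: C1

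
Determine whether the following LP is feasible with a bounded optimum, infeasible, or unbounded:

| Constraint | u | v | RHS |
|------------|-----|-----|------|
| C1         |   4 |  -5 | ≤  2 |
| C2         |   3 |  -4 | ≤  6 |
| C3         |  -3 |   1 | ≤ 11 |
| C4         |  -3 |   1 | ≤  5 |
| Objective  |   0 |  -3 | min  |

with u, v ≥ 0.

Unbounded (objective can decrease without bound)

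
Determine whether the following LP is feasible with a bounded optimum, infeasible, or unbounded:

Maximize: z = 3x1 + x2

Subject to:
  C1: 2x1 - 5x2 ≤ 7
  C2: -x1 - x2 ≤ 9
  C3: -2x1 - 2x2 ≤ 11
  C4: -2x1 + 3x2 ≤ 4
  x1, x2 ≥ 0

Unbounded (objective can increase without bound)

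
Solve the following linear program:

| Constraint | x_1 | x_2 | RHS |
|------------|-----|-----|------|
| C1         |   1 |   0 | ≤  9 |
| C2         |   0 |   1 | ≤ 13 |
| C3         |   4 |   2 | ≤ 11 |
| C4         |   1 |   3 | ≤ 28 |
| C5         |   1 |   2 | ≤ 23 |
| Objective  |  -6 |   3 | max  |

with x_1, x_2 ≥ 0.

Evaluate the objective at each vertex of the feasible region:
  z(0, 0) = 0
  z(2.75, 0) = -16.5
  z(0, 5.5) = 16.5  ←
The maximum is at x_1 = 0, x_2 = 5.5.

x_1 = 0, x_2 = 5.5, z = 16.5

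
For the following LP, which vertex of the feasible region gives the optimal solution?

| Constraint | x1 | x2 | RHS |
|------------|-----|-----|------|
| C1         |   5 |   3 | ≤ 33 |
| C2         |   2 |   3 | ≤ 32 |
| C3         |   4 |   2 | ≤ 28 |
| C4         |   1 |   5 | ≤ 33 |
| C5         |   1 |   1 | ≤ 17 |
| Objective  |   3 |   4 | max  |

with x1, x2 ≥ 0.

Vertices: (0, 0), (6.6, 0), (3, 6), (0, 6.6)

Evaluate the objective at each vertex of the feasible region:
  z(0, 0) = 0
  z(6.6, 0) = 19.8
  z(3, 6) = 33  ←
  z(0, 6.6) = 26.4
The maximum is at x1 = 3, x2 = 6.

(3, 6)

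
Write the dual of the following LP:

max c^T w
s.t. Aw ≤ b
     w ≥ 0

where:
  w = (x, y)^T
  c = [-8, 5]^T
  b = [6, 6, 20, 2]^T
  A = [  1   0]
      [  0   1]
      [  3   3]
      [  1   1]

Primal max cᵀx s.t. Ax ≤ b, x ≥ 0  →  Dual min bᵀy s.t. Aᵀy ≥ c, y ≥ 0.

Minimize: z = 6y1 + 6y2 + 20y3 + 2y4

Subject to:
  y1 + 3y3 + y4 ≥ -8
  y2 + 3y3 + y4 ≥ 5
  y1, y2, y3, y4 ≥ 0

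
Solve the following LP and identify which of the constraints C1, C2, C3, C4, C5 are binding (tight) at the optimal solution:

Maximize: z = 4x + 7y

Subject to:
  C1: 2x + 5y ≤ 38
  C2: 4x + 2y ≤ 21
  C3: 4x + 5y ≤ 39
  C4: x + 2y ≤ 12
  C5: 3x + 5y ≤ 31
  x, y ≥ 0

At x = 2, y = 5, compute slack b - a·x for each constraint:
  C1: 38 − 29 = 9  (slack)
  C2: 21 − 18 = 3  (slack)
  C3: 39 − 33 = 6  (slack)
  C4: 12 − 12 = 0  (binding)
  C5: 31 − 31 = 0  (binding)

Optimal: x = 2, y = 5
Binding: C4, C5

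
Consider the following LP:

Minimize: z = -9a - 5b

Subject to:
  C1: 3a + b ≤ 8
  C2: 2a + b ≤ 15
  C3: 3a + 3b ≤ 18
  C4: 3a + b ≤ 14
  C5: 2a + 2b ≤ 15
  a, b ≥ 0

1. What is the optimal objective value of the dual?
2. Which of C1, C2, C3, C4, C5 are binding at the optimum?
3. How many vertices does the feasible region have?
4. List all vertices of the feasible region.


1. -34
2. C1, C3
3. 4
4. (0, 0), (2.667, 0), (1, 5), (0, 6)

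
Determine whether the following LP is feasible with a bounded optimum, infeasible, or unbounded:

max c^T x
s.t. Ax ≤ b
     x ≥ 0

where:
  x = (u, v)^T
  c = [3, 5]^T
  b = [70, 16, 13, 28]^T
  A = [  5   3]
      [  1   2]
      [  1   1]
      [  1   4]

Feasible with a bounded optimal solution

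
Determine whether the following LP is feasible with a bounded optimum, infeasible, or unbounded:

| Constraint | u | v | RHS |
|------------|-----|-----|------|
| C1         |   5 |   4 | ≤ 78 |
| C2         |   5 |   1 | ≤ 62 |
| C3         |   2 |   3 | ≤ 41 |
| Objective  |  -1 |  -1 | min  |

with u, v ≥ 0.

Feasible with a bounded optimal solution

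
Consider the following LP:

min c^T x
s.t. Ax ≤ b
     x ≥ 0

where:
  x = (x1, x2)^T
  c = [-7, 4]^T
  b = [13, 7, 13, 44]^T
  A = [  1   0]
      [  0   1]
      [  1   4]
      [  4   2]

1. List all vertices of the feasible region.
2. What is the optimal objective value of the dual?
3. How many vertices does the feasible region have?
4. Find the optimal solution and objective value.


1. (0, 0), (11, 0), (10.71, 0.5714), (0, 3.25)
2. -77
3. 4
4. x1 = 11, x2 = 0, z = -77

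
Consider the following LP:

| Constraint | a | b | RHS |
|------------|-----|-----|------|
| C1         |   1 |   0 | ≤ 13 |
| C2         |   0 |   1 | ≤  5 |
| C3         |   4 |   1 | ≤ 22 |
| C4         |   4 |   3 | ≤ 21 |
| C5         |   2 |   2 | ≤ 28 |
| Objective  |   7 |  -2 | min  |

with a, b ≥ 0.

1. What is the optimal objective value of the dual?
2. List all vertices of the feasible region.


1. -10
2. (0, 0), (5.25, 0), (1.5, 5), (0, 5)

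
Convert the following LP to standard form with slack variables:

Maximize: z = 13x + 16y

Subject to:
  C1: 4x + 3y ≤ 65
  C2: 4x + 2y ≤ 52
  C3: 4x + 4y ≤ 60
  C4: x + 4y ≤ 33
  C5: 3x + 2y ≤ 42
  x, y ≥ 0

max z = 13x + 16y

s.t.
  4x + 3y + s1 = 65
  4x + 2y + s2 = 52
  4x + 4y + s3 = 60
  x + 4y + s4 = 33
  3x + 2y + s5 = 42
  x, y, s1, s2, s3, s4, s5 ≥ 0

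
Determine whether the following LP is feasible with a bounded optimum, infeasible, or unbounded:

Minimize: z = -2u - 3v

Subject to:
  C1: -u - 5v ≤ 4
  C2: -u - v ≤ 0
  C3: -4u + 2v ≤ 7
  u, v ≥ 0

Unbounded (objective can decrease without bound)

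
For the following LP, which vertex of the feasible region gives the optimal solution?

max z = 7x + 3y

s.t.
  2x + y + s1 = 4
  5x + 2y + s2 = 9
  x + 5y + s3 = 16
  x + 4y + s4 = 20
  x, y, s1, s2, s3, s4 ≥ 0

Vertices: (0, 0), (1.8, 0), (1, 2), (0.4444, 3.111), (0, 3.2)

Evaluate the objective at each vertex of the feasible region:
  z(0, 0) = 0
  z(1.8, 0) = 12.6
  z(1, 2) = 13  ←
  z(0.4444, 3.111) = 12.44
  z(0, 3.2) = 9.6
The maximum is at x = 1, y = 2.

(1, 2)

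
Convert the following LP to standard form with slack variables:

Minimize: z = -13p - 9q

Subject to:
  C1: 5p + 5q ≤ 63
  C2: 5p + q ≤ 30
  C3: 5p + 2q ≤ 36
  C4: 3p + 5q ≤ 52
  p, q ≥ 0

min z = -13p - 9q

s.t.
  5p + 5q + s1 = 63
  5p + q + s2 = 30
  5p + 2q + s3 = 36
  3p + 5q + s4 = 52
  p, q, s1, s2, s3, s4 ≥ 0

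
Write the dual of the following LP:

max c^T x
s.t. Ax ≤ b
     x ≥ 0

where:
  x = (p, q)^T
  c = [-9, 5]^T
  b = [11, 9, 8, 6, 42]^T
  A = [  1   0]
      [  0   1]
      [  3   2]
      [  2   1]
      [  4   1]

Primal max cᵀx s.t. Ax ≤ b, x ≥ 0  →  Dual min bᵀy s.t. Aᵀy ≥ c, y ≥ 0.

Minimize: z = 11y1 + 9y2 + 8y3 + 6y4 + 42y5

Subject to:
  y1 + 3y3 + 2y4 + 4y5 ≥ -9
  y2 + 2y3 + y4 + y5 ≥ 5
  y1, y2, y3, y4, y5 ≥ 0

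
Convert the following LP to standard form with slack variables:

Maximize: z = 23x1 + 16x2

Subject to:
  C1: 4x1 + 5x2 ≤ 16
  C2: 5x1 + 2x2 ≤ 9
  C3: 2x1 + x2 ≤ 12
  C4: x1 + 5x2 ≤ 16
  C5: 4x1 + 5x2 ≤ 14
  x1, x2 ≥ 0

max z = 23x1 + 16x2

s.t.
  4x1 + 5x2 + s1 = 16
  5x1 + 2x2 + s2 = 9
  2x1 + x2 + s3 = 12
  x1 + 5x2 + s4 = 16
  4x1 + 5x2 + s5 = 14
  x1, x2, s1, s2, s3, s4, s5 ≥ 0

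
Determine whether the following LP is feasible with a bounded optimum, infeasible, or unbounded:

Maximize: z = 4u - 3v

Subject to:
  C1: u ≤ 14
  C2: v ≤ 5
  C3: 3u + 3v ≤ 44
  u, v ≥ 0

Feasible with a bounded optimal solution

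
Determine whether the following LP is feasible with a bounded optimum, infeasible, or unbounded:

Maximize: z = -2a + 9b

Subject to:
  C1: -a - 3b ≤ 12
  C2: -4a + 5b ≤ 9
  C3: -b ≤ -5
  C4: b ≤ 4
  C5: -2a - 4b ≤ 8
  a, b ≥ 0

Infeasible (no feasible solution exists)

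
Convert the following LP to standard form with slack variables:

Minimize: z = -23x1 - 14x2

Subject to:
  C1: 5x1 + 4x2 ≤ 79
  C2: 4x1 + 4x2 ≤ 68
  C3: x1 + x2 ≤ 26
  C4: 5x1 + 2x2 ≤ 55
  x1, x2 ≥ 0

min z = -23x1 - 14x2

s.t.
  5x1 + 4x2 + s1 = 79
  4x1 + 4x2 + s2 = 68
  x1 + x2 + s3 = 26
  5x1 + 2x2 + s4 = 55
  x1, x2, s1, s2, s3, s4 ≥ 0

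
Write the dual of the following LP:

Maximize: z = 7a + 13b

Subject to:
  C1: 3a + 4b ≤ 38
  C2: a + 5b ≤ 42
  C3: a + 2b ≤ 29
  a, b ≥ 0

Primal max cᵀx s.t. Ax ≤ b, x ≥ 0  →  Dual min bᵀy s.t. Aᵀy ≥ c, y ≥ 0.

Minimize: z = 38y1 + 42y2 + 29y3

Subject to:
  3y1 + y2 + y3 ≥ 7
  4y1 + 5y2 + 2y3 ≥ 13
  y1, y2, y3 ≥ 0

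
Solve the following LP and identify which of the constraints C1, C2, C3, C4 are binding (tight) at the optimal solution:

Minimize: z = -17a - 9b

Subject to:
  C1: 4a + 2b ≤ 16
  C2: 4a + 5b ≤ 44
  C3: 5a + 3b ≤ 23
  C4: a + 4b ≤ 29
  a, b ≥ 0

At a = 1, b = 6, compute slack b - a·x for each constraint:
  C1: 16 − 16 = 0  (binding)
  C2: 44 − 34 = 10  (slack)
  C3: 23 − 23 = 0  (binding)
  C4: 29 − 25 = 4  (slack)

Optimal: a = 1, b = 6
Binding: C1, C3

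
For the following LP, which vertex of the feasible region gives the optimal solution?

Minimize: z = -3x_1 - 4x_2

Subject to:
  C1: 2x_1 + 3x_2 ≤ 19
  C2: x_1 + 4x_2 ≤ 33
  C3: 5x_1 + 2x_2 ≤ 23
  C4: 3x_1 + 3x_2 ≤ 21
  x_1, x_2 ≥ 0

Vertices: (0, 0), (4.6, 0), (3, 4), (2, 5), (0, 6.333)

Evaluate the objective at each vertex of the feasible region:
  z(0, 0) = 0
  z(4.6, 0) = -13.8
  z(3, 4) = -25
  z(2, 5) = -26  ←
  z(0, 6.333) = -25.33
The minimum is at x_1 = 2, x_2 = 5.

(2, 5)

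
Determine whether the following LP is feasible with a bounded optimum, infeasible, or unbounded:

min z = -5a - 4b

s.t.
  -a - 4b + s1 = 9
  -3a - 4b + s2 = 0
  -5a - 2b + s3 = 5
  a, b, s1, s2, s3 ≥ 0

Unbounded (objective can decrease without bound)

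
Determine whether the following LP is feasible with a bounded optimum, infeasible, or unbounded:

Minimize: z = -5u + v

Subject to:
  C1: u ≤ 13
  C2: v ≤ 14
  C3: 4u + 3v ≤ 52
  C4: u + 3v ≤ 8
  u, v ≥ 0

Feasible with a bounded optimal solution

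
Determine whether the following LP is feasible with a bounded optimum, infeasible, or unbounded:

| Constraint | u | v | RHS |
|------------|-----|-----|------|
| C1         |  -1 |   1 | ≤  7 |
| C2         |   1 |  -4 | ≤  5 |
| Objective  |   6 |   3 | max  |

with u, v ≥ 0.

Unbounded (objective can increase without bound)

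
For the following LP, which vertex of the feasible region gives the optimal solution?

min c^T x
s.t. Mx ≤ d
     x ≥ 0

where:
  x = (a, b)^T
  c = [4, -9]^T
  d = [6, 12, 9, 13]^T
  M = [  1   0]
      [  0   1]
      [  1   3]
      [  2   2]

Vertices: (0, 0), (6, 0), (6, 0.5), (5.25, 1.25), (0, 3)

Evaluate the objective at each vertex of the feasible region:
  z(0, 0) = 0
  z(6, 0) = 24
  z(6, 0.5) = 19.5
  z(5.25, 1.25) = 9.75
  z(0, 3) = -27  ←
The minimum is at a = 0, b = 3.

(0, 3)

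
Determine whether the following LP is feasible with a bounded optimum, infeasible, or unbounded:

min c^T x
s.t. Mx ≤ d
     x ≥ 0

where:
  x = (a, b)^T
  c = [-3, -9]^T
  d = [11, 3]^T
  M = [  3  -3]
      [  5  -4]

Unbounded (objective can decrease without bound)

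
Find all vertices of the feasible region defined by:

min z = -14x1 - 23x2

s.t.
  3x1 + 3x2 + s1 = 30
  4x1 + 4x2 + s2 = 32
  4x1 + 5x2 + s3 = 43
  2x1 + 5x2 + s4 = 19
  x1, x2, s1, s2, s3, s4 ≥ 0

(0, 0), (8, 0), (7, 1), (0, 3.8)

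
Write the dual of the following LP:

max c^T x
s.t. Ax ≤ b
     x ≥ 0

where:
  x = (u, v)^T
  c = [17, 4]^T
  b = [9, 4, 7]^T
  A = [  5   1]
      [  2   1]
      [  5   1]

Primal max cᵀx s.t. Ax ≤ b, x ≥ 0  →  Dual min bᵀy s.t. Aᵀy ≥ c, y ≥ 0.

Minimize: z = 9y1 + 4y2 + 7y3

Subject to:
  5y1 + 2y2 + 5y3 ≥ 17
  y1 + y2 + y3 ≥ 4
  y1, y2, y3 ≥ 0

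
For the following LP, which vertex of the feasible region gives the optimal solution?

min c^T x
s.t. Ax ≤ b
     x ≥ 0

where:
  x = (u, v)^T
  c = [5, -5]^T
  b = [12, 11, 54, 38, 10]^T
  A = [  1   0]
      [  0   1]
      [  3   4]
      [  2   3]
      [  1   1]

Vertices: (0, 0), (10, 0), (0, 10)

Evaluate the objective at each vertex of the feasible region:
  z(0, 0) = 0
  z(10, 0) = 50
  z(0, 10) = -50  ←
The minimum is at u = 0, v = 10.

(0, 10)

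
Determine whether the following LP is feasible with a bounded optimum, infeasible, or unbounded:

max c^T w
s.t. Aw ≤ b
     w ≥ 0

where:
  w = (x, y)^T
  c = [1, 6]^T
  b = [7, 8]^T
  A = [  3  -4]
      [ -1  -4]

Unbounded (objective can increase without bound)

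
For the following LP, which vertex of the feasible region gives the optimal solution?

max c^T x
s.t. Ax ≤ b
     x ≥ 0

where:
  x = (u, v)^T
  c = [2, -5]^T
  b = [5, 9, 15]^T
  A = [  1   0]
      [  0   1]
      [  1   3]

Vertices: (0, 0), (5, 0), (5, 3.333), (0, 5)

Evaluate the objective at each vertex of the feasible region:
  z(0, 0) = 0
  z(5, 0) = 10  ←
  z(5, 3.333) = -6.667
  z(0, 5) = -25
The maximum is at u = 5, v = 0.

(5, 0)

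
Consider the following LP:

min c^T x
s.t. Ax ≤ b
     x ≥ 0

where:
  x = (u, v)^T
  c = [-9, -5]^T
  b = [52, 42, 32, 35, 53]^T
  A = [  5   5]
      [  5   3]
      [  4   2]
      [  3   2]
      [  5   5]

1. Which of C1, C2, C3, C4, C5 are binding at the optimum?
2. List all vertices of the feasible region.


1. C2, C3
2. (0, 0), (8, 0), (6, 4), (5.4, 5), (0, 10.4)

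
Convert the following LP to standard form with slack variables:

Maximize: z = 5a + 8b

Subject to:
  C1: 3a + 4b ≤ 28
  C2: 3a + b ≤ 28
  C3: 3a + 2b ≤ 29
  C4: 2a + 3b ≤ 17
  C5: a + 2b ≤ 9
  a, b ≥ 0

max z = 5a + 8b

s.t.
  3a + 4b + s1 = 28
  3a + b + s2 = 28
  3a + 2b + s3 = 29
  2a + 3b + s4 = 17
  a + 2b + s5 = 9
  a, b, s1, s2, s3, s4, s5 ≥ 0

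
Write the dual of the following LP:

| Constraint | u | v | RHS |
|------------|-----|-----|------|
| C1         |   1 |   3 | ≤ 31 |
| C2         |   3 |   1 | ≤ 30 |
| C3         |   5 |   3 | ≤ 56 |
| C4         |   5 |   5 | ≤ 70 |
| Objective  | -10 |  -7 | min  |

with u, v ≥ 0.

Primal min cᵀx s.t. Ax ≤ b, x ≥ 0  →  Dual max −bᵀy s.t. Aᵀy ≥ −c, y ≥ 0.

Maximize: z = -31y1 - 30y2 - 56y3 - 70y4

Subject to:
  y1 + 3y2 + 5y3 + 5y4 ≥ 10
  3y1 + y2 + 3y3 + 5y4 ≥ 7
  y1, y2, y3, y4 ≥ 0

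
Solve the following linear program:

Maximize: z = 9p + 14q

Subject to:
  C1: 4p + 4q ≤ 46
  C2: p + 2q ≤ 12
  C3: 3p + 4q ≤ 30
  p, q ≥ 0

Evaluate the objective at each vertex of the feasible region:
  z(0, 0) = 0
  z(10, 0) = 90
  z(6, 3) = 96  ←
  z(0, 6) = 84
The maximum is at p = 6, q = 3.

p = 6, q = 3, z = 96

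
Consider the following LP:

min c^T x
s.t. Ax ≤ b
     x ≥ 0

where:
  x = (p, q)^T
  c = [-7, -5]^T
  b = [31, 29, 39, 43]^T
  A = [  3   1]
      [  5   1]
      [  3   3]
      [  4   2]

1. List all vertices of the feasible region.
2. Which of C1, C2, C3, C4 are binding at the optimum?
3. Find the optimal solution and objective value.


1. (0, 0), (5.8, 0), (4, 9), (0, 13)
2. C2, C3
3. p = 4, q = 9, z = -73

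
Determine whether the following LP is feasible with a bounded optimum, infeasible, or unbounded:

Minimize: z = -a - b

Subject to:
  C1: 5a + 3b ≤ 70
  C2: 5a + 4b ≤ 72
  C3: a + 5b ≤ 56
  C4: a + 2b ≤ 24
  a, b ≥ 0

Feasible with a bounded optimal solution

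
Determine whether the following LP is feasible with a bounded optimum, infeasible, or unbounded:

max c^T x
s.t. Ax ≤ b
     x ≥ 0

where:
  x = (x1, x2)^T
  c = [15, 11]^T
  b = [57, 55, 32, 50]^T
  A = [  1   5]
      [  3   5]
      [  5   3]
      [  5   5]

Feasible with a bounded optimal solution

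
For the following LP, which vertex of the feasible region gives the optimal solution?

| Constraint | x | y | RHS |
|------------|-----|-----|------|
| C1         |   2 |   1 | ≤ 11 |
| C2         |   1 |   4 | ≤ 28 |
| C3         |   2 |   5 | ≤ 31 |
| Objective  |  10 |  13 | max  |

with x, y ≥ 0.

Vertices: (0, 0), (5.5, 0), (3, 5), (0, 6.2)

Evaluate the objective at each vertex of the feasible region:
  z(0, 0) = 0
  z(5.5, 0) = 55
  z(3, 5) = 95  ←
  z(0, 6.2) = 80.6
The maximum is at x = 3, y = 5.

(3, 5)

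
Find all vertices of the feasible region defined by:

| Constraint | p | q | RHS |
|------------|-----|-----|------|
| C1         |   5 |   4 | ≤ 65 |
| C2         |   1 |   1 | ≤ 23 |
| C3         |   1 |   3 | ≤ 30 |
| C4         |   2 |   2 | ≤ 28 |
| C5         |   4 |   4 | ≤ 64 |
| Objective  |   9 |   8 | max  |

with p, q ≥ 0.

(0, 0), (13, 0), (9, 5), (6, 8), (0, 10)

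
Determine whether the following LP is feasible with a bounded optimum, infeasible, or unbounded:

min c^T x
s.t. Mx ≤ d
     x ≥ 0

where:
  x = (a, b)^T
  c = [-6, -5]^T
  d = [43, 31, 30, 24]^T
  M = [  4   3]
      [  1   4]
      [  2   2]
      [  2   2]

Feasible with a bounded optimal solution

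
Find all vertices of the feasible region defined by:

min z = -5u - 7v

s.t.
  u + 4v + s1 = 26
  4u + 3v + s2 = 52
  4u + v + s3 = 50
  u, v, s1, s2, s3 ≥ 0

(0, 0), (12.5, 0), (12.25, 1), (10, 4), (0, 6.5)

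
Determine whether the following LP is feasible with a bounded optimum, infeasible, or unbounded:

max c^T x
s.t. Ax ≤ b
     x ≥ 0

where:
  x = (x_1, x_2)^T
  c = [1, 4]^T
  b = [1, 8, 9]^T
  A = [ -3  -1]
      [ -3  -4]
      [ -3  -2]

Unbounded (objective can increase without bound)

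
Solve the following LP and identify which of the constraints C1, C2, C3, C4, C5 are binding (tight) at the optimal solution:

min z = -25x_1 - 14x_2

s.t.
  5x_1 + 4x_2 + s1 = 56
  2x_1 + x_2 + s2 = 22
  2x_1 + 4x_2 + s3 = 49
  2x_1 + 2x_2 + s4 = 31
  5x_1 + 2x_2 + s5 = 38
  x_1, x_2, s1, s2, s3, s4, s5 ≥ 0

At x_1 = 4, x_2 = 9, compute slack b - a·x for each constraint:
  C1: 56 − 56 = 0  (binding)
  C2: 22 − 17 = 5  (slack)
  C3: 49 − 44 = 5  (slack)
  C4: 31 − 26 = 5  (slack)
  C5: 38 − 38 = 0  (binding)

Optimal: x_1 = 4, x_2 = 9
Binding: C1, C5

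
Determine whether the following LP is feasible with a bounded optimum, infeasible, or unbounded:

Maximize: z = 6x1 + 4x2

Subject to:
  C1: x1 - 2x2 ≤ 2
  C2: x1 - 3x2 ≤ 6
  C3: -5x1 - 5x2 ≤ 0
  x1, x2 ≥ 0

Unbounded (objective can increase without bound)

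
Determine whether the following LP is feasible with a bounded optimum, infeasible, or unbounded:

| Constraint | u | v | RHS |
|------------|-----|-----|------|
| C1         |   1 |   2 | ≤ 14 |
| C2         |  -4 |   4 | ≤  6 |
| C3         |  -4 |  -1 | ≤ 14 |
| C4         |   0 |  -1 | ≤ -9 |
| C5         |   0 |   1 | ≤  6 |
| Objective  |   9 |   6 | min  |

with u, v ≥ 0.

Infeasible (no feasible solution exists)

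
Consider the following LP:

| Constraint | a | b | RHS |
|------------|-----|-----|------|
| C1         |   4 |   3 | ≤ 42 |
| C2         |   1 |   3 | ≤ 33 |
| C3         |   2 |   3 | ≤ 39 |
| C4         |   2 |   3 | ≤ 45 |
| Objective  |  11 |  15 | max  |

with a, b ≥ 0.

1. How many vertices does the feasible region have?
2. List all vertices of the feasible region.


1. 4
2. (0, 0), (10.5, 0), (3, 10), (0, 11)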